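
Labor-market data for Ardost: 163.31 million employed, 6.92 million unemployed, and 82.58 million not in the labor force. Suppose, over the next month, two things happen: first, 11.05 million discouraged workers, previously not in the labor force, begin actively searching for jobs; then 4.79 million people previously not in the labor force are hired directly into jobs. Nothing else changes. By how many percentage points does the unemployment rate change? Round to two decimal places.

The unemployment rate changes by +5.59 percentage points.

Initially, labor force = 163.31 + 6.92 = 170.23 million, so u = 6.92/170.23 = 4.07%.
After the first change, unemployed and labor force both rise by 11.05 → E = 163.31, U = 17.97, labor force = 181.28 million.
After the second change, employed and labor force both rise by 4.79; unemployed unchanged → E = 168.10, U = 17.97, labor force = 186.07 million.
New unemployment rate = 17.97 / 186.07 = 9.66%.
Change = 9.66% − 4.07% = +5.59 percentage points.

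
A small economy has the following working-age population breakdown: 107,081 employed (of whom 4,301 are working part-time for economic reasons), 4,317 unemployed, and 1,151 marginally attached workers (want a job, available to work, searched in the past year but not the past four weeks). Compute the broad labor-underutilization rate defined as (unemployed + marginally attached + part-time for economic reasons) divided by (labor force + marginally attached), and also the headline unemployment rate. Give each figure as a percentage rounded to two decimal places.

Broad underutilization rate ≈ 8.68%; headline unemployment rate ≈ 3.88%.

Labor force = 107,081 + 4,317 = 111,398.
Numerator = 4,317 + 1,151 + 4,301 = 9,769.
Denominator = 111,398 + 1,151 = 112,549.
Broad rate = 9,769 / 112,549 = 8.68%.
Headline unemployment rate = 4,317 / 111,398 = 3.88%.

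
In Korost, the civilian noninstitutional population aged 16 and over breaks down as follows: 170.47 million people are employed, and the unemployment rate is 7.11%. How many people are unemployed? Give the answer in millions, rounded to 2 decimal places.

Let U be the number unemployed. The labor force is E + U, and U/(E+U) = 0.0711.
So U = 0.0711 × 170.47 / (1 − 0.0711) = 12.1204 / 0.9289 ≈ 13.05 million.

About 13.05 million are unemployed.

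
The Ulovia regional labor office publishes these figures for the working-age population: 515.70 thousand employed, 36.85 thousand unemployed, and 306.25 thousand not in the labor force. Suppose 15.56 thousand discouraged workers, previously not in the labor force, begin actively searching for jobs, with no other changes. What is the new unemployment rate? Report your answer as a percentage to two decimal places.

New unemployment rate ≈ 9.23%.

Initially, labor force = 515.70 + 36.85 = 552.55 thousand, so u = 36.85/552.55 = 6.67%.
After the change, unemployed and labor force both rise by 15.56 → E = 515.70, U = 52.41, labor force = 568.11 thousand.
New unemployment rate = 52.41 / 568.11 = 9.23%.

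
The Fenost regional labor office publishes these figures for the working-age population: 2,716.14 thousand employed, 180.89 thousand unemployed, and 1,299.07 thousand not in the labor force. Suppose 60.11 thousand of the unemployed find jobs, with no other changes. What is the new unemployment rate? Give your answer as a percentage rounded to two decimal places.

New unemployment rate ≈ 4.17%.

Initially, labor force = 2,716.14 + 180.89 = 2,897.03 thousand, so u = 180.89/2,897.03 = 6.24%.
After the change, unemployed falls and employed rises by 60.11; labor force unchanged → E = 2,776.25, U = 120.78, labor force = 2,897.03 thousand.
New unemployment rate = 120.78 / 2,897.03 = 4.17%.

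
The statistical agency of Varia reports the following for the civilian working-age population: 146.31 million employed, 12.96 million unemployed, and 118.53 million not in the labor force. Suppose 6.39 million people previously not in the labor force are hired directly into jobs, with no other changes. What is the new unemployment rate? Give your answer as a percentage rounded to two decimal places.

Initially, labor force = 146.31 + 12.96 = 159.27 million, so u = 12.96/159.27 = 8.14%.
After the change, employed and labor force both rise by 6.39; unemployed unchanged → E = 152.70, U = 12.96, labor force = 165.66 million.
New unemployment rate = 12.96 / 165.66 = 7.82%.

New unemployment rate ≈ 7.82%.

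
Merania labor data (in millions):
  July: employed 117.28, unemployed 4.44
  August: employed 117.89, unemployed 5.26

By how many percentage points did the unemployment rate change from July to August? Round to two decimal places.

July: labor force = 117.28 + 4.44 = 121.72; u = 4.44/121.72 = 3.65%.
August: labor force = 117.89 + 5.26 = 123.15; u = 5.26/123.15 = 4.27%.
Change = 4.27% − 3.65% = +0.62 pp.

The unemployment rate changed by +0.62 percentage points.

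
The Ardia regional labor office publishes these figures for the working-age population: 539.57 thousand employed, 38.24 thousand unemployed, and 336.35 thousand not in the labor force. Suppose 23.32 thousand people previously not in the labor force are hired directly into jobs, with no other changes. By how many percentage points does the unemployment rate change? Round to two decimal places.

Initially, labor force = 539.57 + 38.24 = 577.81 thousand, so u = 38.24/577.81 = 6.62%.
After the change, employed and labor force both rise by 23.32; unemployed unchanged → E = 562.89, U = 38.24, labor force = 601.13 thousand.
New unemployment rate = 38.24 / 601.13 = 6.36%.
Change = 6.36% − 6.62% = −0.26 percentage points.

The unemployment rate changes by −0.26 percentage points.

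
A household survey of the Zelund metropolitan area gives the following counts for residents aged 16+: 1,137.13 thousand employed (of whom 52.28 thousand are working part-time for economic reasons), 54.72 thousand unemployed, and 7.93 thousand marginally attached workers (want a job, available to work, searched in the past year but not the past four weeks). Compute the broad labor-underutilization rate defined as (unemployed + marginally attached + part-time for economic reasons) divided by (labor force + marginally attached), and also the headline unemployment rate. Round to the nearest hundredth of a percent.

Labor force = 1,137.13 + 54.72 = 1,191.85 thousand.
Numerator = 54.72 + 7.93 + 52.28 = 114.93 thousand.
Denominator = 1,191.85 + 7.93 = 1,199.78 thousand.
Broad rate = 114.93 / 1,199.78 = 9.58%.
Headline unemployment rate = 54.72 / 1,191.85 = 4.59%.

Broad underutilization rate ≈ 9.58%; headline unemployment rate ≈ 4.59%.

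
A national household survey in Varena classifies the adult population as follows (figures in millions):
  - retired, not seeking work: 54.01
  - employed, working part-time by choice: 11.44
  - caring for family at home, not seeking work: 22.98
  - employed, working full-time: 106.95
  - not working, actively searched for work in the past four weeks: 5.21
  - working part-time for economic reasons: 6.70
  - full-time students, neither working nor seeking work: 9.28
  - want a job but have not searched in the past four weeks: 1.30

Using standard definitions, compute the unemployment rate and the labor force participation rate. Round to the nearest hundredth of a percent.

Unemployment rate ≈ 4.00%; labor force participation rate ≈ 59.81%.

Employed = 11.44 + 106.95 + 6.70 = 125.09 million (anyone who worked, including part-time for economic reasons, counts as employed).
Unemployed = 5.21 million.
Labor force = 125.09 + 5.21 = 130.30 million.
Not in labor force = 54.01 + 22.98 + 9.28 + 1.30 = 87.57 million (those not working and not actively searching are outside the labor force — including those who want a job but have given up searching).
Civilian working-age population = 130.30 + 87.57 = 217.87 million.
Unemployment rate = 5.21 / 130.30 = 4.00%.
Labor force participation rate = 130.30 / 217.87 = 59.81%.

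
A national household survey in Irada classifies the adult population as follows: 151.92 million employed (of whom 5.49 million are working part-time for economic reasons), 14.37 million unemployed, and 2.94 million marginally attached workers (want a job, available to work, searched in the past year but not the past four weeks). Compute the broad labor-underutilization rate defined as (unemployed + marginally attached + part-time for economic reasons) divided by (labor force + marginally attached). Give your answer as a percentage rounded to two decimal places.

Broad underutilization rate ≈ 13.47%.

Labor force = 151.92 + 14.37 = 166.29 million.
Numerator = 14.37 + 2.94 + 5.49 = 22.80 million.
Denominator = 166.29 + 2.94 = 169.23 million.
Broad rate = 22.80 / 169.23 = 13.47%.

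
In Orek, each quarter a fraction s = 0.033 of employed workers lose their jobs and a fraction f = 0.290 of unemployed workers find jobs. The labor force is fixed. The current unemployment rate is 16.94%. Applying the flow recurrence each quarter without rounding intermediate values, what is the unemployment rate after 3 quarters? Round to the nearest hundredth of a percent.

Unemployment rate after three quarters ≈ 12.30%.

With a fixed labor force, u_{t+1} = u_t + s·(1−u_t) − f·u_t = u_t·(1−s−f) + s.
Here 1−s−f = 0.677 and s = 0.033.
u_1 = 0.169400 × 0.677 + 0.033 = 0.147684.
u_2 = 0.147684 × 0.677 + 0.033 = 0.132982.
u_3 = 0.132982 × 0.677 + 0.033 = 0.123029.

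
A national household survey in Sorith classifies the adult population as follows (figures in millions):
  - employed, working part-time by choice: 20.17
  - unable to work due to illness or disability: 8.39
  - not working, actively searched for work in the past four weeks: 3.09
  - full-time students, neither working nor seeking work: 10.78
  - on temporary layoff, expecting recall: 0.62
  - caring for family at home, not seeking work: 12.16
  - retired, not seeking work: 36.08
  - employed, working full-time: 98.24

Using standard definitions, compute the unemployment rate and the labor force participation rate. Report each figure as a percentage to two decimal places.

Employed = 20.17 + 98.24 = 118.41 million.
Unemployed = 3.09 + 0.62 = 3.71 million (jobless and actively searching, or on temporary layoff).
Labor force = 118.41 + 3.71 = 122.12 million.
Not in labor force = 8.39 + 10.78 + 12.16 + 36.08 = 67.41 million (those not working and not actively searching are outside the labor force).
Civilian working-age population = 122.12 + 67.41 = 189.53 million.
Unemployment rate = 3.71 / 122.12 = 3.04%.
Labor force participation rate = 122.12 / 189.53 = 64.43%.

Unemployment rate ≈ 3.04%; labor force participation rate ≈ 64.43%.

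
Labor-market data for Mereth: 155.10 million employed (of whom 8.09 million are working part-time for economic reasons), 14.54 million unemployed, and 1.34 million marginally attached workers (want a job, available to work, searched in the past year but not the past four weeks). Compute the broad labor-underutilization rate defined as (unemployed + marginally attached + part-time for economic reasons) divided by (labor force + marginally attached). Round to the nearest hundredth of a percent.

Broad underutilization rate ≈ 14.02%.

Labor force = 155.10 + 14.54 = 169.64 million.
Numerator = 14.54 + 1.34 + 8.09 = 23.97 million.
Denominator = 169.64 + 1.34 = 170.98 million.
Broad rate = 23.97 / 170.98 = 14.02%.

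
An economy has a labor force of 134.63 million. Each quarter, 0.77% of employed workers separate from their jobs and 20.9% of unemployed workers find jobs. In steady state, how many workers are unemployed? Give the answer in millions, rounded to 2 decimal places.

About 4.78 million are unemployed in steady state.

Steady-state unemployment rate u* = s/(s+f) = 0.77/(0.77+20.9) = 0.035533.
Unemployed = u* × labor force = 0.035533 × 134.63 ≈ 4.78 million.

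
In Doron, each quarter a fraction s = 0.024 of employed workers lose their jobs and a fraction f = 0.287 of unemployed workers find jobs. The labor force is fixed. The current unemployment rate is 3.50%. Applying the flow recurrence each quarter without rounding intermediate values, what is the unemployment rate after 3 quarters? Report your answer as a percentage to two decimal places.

With a fixed labor force, u_{t+1} = u_t + s·(1−u_t) − f·u_t = u_t·(1−s−f) + s.
Here 1−s−f = 0.689 and s = 0.024.
u_1 = 0.035000 × 0.689 + 0.024 = 0.048115.
u_2 = 0.048115 × 0.689 + 0.024 = 0.057151.
u_3 = 0.057151 × 0.689 + 0.024 = 0.063377.

Unemployment rate after three quarters ≈ 6.34%.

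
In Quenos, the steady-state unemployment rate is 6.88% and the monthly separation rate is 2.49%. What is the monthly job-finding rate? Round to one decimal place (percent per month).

Job-finding rate ≈ 33.7% per month.

From u* = s/(s+f): f = s·(1−u)/u.
f = 2.49 × (1 − 0.0688) / 0.0688 = 2.3187 / 0.0688 ≈ 33.7% per month.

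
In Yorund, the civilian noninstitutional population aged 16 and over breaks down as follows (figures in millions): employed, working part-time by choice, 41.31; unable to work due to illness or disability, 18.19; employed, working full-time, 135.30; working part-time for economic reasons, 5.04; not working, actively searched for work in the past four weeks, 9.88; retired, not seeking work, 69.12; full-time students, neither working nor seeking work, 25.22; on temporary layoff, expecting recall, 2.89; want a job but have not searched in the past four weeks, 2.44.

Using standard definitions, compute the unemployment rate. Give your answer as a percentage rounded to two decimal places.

Unemployment rate ≈ 6.57%.

Employed = 41.31 + 135.30 + 5.04 = 181.65 million (anyone who worked, including part-time for economic reasons, counts as employed).
Unemployed = 9.88 + 2.89 = 12.77 million (jobless and actively searching, or on temporary layoff).
Labor force = 181.65 + 12.77 = 194.42 million.
Unemployment rate = 12.77 / 194.42 = 6.57%.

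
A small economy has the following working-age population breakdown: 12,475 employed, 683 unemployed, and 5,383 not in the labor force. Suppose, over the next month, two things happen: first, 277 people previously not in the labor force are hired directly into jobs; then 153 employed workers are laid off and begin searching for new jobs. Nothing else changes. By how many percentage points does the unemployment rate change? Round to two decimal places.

The unemployment rate changes by +1.03 percentage points.

Initially, labor force = 12,475 + 683 = 13,158, so u = 683/13,158 = 5.19%.
After the first change, employed and labor force both rise by 277; unemployed unchanged → E = 12,752, U = 683, labor force = 13,435.
After the second change, employed falls and unemployed rises by 153; labor force unchanged → E = 12,599, U = 836, labor force = 13,435.
New unemployment rate = 836 / 13,435 = 6.22%.
Change = 6.22% − 5.19% = +1.03 percentage points.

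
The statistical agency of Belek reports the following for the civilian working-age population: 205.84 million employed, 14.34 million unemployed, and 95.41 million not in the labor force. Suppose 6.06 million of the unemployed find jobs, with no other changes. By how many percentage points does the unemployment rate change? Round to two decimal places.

Initially, labor force = 205.84 + 14.34 = 220.18 million, so u = 14.34/220.18 = 6.51%.
After the change, unemployed falls and employed rises by 6.06; labor force unchanged → E = 211.90, U = 8.28, labor force = 220.18 million.
New unemployment rate = 8.28 / 220.18 = 3.76%.
Change = 3.76% − 6.51% = −2.75 percentage points.

The unemployment rate changes by −2.75 percentage points.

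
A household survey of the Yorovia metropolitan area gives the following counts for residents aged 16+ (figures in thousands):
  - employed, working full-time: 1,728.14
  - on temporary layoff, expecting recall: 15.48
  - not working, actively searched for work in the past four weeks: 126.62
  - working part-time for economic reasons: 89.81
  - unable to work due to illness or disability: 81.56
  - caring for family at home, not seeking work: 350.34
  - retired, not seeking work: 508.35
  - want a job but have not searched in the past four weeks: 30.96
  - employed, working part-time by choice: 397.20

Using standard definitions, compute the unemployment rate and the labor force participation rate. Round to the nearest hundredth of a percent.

Employed = 1,728.14 + 89.81 + 397.20 = 2,215.15 thousand (anyone who worked, including part-time for economic reasons, counts as employed).
Unemployed = 15.48 + 126.62 = 142.10 thousand (jobless and actively searching, or on temporary layoff).
Labor force = 2,215.15 + 142.10 = 2,357.25 thousand.
Not in labor force = 81.56 + 350.34 + 508.35 + 30.96 = 971.21 thousand (those not working and not actively searching are outside the labor force — including those who want a job but have given up searching).
Civilian working-age population = 2,357.25 + 971.21 = 3,328.46 thousand.
Unemployment rate = 142.10 / 2,357.25 = 6.03%.
Labor force participation rate = 2,357.25 / 3,328.46 = 70.82%.

Unemployment rate ≈ 6.03%; labor force participation rate ≈ 70.82%.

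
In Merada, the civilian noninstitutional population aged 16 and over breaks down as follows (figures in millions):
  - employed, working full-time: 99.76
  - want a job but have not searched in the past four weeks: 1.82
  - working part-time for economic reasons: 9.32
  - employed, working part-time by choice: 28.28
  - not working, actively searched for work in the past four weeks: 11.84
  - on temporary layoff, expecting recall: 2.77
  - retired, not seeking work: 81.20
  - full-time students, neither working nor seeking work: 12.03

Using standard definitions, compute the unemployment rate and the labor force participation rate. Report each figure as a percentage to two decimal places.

Employed = 99.76 + 9.32 + 28.28 = 137.36 million (anyone who worked, including part-time for economic reasons, counts as employed).
Unemployed = 11.84 + 2.77 = 14.61 million (jobless and actively searching, or on temporary layoff).
Labor force = 137.36 + 14.61 = 151.97 million.
Not in labor force = 1.82 + 81.20 + 12.03 = 95.05 million (those not working and not actively searching are outside the labor force — including those who want a job but have given up searching).
Civilian working-age population = 151.97 + 95.05 = 247.02 million.
Unemployment rate = 14.61 / 151.97 = 9.61%.
Labor force participation rate = 151.97 / 247.02 = 61.52%.

Unemployment rate ≈ 9.61%; labor force participation rate ≈ 61.52%.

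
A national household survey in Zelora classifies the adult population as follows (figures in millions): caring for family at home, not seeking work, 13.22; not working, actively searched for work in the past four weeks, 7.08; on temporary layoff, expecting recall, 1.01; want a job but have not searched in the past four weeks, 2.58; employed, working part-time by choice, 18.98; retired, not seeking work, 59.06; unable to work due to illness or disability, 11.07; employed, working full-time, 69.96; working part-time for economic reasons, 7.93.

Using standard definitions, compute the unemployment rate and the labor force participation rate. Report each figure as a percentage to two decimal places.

Employed = 18.98 + 69.96 + 7.93 = 96.87 million (anyone who worked, including part-time for economic reasons, counts as employed).
Unemployed = 7.08 + 1.01 = 8.09 million (jobless and actively searching, or on temporary layoff).
Labor force = 96.87 + 8.09 = 104.96 million.
Not in labor force = 13.22 + 2.58 + 59.06 + 11.07 = 85.93 million (those not working and not actively searching are outside the labor force — including those who want a job but have given up searching).
Civilian working-age population = 104.96 + 85.93 = 190.89 million.
Unemployment rate = 8.09 / 104.96 = 7.71%.
Labor force participation rate = 104.96 / 190.89 = 54.98%.

Unemployment rate ≈ 7.71%; labor force participation rate ≈ 54.98%.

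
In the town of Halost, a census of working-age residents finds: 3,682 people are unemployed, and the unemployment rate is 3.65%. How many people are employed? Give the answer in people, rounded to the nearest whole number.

Labor force = U / u = 3,682 / 0.0365 ≈ 100,877.
Employed = labor force − unemployed = 100,877 − 3,682 = 97,195.

About 97,195 are employed.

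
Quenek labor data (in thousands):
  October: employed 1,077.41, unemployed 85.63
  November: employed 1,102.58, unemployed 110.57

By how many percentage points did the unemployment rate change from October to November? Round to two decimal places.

The unemployment rate changed by +1.75 percentage points.

October: labor force = 1,077.41 + 85.63 = 1,163.04; u = 85.63/1,163.04 = 7.36%.
November: labor force = 1,102.58 + 110.57 = 1,213.15; u = 110.57/1,213.15 = 9.11%.
Change = 9.11% − 7.36% = +1.75 pp.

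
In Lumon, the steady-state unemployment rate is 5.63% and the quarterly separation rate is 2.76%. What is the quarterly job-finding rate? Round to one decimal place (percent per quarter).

From u* = s/(s+f): f = s·(1−u)/u.
f = 2.76 × (1 − 0.0563) / 0.0563 = 2.6046 / 0.0563 ≈ 46.3% per quarter.

Job-finding rate ≈ 46.3% per quarter.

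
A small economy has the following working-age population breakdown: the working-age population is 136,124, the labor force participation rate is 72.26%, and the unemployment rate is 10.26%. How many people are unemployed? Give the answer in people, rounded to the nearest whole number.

About 10,092 are unemployed.

Labor force = 0.7226 × 136,124 = 98,363.
Unemployed = 0.1026 × 98,363 ≈ 10,092.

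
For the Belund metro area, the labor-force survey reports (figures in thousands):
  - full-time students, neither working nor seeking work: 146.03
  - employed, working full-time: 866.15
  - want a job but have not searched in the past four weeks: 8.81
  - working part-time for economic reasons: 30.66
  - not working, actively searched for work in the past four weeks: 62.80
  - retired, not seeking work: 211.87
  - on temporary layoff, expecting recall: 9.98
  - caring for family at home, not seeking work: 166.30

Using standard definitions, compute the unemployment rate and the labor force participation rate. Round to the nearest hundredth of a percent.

Employed = 866.15 + 30.66 = 896.81 thousand (anyone who worked, including part-time for economic reasons, counts as employed).
Unemployed = 62.80 + 9.98 = 72.78 thousand (jobless and actively searching, or on temporary layoff).
Labor force = 896.81 + 72.78 = 969.59 thousand.
Not in labor force = 146.03 + 8.81 + 211.87 + 166.30 = 533.01 thousand (those not working and not actively searching are outside the labor force — including those who want a job but have given up searching).
Civilian working-age population = 969.59 + 533.01 = 1,502.60 thousand.
Unemployment rate = 72.78 / 969.59 = 7.51%.
Labor force participation rate = 969.59 / 1,502.60 = 64.53%.

Unemployment rate ≈ 7.51%; labor force participation rate ≈ 64.53%.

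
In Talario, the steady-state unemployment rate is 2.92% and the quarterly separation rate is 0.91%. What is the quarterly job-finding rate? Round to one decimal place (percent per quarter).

From u* = s/(s+f): f = s·(1−u)/u.
f = 0.91 × (1 − 0.0292) / 0.0292 = 0.8834 / 0.0292 ≈ 30.3% per quarter.

Job-finding rate ≈ 30.3% per quarter.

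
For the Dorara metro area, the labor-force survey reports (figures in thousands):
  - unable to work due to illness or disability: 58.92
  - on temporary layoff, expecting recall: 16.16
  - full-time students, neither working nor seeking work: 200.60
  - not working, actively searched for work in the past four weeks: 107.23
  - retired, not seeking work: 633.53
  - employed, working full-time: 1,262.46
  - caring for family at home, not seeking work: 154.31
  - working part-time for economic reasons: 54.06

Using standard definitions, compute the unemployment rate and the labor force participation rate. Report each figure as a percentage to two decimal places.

Unemployment rate ≈ 8.57%; labor force participation rate ≈ 57.89%.

Employed = 1,262.46 + 54.06 = 1,316.52 thousand (anyone who worked, including part-time for economic reasons, counts as employed).
Unemployed = 16.16 + 107.23 = 123.39 thousand (jobless and actively searching, or on temporary layoff).
Labor force = 1,316.52 + 123.39 = 1,439.91 thousand.
Not in labor force = 58.92 + 200.60 + 633.53 + 154.31 = 1,047.36 thousand (those not working and not actively searching are outside the labor force).
Civilian working-age population = 1,439.91 + 1,047.36 = 2,487.27 thousand.
Unemployment rate = 123.39 / 1,439.91 = 8.57%.
Labor force participation rate = 1,439.91 / 2,487.27 = 57.89%.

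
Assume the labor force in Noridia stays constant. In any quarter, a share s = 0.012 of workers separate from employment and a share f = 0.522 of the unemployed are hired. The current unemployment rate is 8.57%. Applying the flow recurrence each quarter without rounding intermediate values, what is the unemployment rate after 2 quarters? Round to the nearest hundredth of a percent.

Unemployment rate after two quarters ≈ 3.62%.

With a fixed labor force, u_{t+1} = u_t + s·(1−u_t) − f·u_t = u_t·(1−s−f) + s.
Here 1−s−f = 0.466 and s = 0.012.
u_1 = 0.085700 × 0.466 + 0.012 = 0.051936.
u_2 = 0.051936 × 0.466 + 0.012 = 0.036202.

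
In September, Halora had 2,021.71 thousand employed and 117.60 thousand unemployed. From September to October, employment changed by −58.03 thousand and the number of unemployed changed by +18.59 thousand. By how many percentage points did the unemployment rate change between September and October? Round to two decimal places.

September: labor force = 2,021.71 + 117.60 = 2,139.31; u = 117.60/2,139.31 = 5.50%.
October: labor force = 1,963.68 + 136.19 = 2,099.87; u = 136.19/2,099.87 = 6.49%.
Change = 6.49% − 5.50% = +0.99 pp.

The unemployment rate changed by +0.99 percentage points.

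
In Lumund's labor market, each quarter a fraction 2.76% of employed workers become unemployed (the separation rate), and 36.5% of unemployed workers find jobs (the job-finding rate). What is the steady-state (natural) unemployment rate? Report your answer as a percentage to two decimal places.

At steady state the flows balance: s·E = f·U, so U/(E+U) = s/(s+f).
u* = 2.76 / (2.76 + 36.5) = 2.76 / 39.26 = 7.03%.

Steady-state unemployment rate ≈ 7.03%.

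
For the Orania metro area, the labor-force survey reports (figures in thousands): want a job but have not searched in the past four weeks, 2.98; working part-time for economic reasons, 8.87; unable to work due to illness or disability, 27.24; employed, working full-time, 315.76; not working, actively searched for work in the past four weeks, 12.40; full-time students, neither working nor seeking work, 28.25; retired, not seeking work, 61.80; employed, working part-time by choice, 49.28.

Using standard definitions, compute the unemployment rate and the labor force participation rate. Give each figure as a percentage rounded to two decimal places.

Employed = 8.87 + 315.76 + 49.28 = 373.91 thousand (anyone who worked, including part-time for economic reasons, counts as employed).
Unemployed = 12.40 thousand.
Labor force = 373.91 + 12.40 = 386.31 thousand.
Not in labor force = 2.98 + 27.24 + 28.25 + 61.80 = 120.27 thousand (those not working and not actively searching are outside the labor force — including those who want a job but have given up searching).
Civilian working-age population = 386.31 + 120.27 = 506.58 thousand.
Unemployment rate = 12.40 / 386.31 = 3.21%.
Labor force participation rate = 386.31 / 506.58 = 76.26%.

Unemployment rate ≈ 3.21%; labor force participation rate ≈ 76.26%.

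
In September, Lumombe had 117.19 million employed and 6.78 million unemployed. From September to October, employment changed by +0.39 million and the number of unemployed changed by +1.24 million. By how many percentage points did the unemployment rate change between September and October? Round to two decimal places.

September: labor force = 117.19 + 6.78 = 123.97; u = 6.78/123.97 = 5.47%.
October: labor force = 117.58 + 8.02 = 125.60; u = 8.02/125.60 = 6.39%.
Change = 6.39% − 5.47% = +0.92 pp.

The unemployment rate changed by +0.92 percentage points.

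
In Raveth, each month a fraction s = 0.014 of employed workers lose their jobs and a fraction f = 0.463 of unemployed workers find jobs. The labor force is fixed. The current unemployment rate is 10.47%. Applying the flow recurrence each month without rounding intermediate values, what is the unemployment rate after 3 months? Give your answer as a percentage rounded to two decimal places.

Unemployment rate after three months ≈ 4.01%.

With a fixed labor force, u_{t+1} = u_t + s·(1−u_t) − f·u_t = u_t·(1−s−f) + s.
Here 1−s−f = 0.523 and s = 0.014.
u_1 = 0.104700 × 0.523 + 0.014 = 0.068758.
u_2 = 0.068758 × 0.523 + 0.014 = 0.049960.
u_3 = 0.049960 × 0.523 + 0.014 = 0.040129.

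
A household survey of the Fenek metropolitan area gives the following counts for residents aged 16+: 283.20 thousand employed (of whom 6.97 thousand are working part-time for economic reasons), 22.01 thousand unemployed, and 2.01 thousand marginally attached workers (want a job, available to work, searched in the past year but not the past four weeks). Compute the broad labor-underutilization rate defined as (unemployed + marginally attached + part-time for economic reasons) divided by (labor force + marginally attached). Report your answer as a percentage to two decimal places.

Broad underutilization rate ≈ 10.09%.

Labor force = 283.20 + 22.01 = 305.21 thousand.
Numerator = 22.01 + 2.01 + 6.97 = 30.99 thousand.
Denominator = 305.21 + 2.01 = 307.22 thousand.
Broad rate = 30.99 / 307.22 = 10.09%.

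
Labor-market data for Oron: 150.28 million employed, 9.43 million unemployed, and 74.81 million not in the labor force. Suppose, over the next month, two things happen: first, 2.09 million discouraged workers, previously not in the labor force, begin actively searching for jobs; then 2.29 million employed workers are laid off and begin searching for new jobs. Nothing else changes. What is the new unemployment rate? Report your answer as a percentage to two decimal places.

New unemployment rate ≈ 8.54%.

Initially, labor force = 150.28 + 9.43 = 159.71 million, so u = 9.43/159.71 = 5.90%.
After the first change, unemployed and labor force both rise by 2.09 → E = 150.28, U = 11.52, labor force = 161.80 million.
After the second change, employed falls and unemployed rises by 2.29; labor force unchanged → E = 147.99, U = 13.81, labor force = 161.80 million.
New unemployment rate = 13.81 / 161.80 = 8.54%.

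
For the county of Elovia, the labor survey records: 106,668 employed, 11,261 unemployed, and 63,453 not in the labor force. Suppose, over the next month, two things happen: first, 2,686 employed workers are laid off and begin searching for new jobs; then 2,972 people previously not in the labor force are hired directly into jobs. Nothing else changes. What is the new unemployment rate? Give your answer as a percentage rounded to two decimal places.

New unemployment rate ≈ 11.54%.

Initially, labor force = 106,668 + 11,261 = 117,929, so u = 11,261/117,929 = 9.55%.
After the first change, employed falls and unemployed rises by 2,686; labor force unchanged → E = 103,982, U = 13,947, labor force = 117,929.
After the second change, employed and labor force both rise by 2,972; unemployed unchanged → E = 106,954, U = 13,947, labor force = 120,901.
New unemployment rate = 13,947 / 120,901 = 11.54%.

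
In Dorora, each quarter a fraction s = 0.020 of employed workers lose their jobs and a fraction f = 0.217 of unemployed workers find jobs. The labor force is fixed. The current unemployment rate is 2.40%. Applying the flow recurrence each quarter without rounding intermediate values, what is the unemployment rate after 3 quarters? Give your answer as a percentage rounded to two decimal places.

With a fixed labor force, u_{t+1} = u_t + s·(1−u_t) − f·u_t = u_t·(1−s−f) + s.
Here 1−s−f = 0.763 and s = 0.020.
u_1 = 0.024000 × 0.763 + 0.020 = 0.038312.
u_2 = 0.038312 × 0.763 + 0.020 = 0.049232.
u_3 = 0.049232 × 0.763 + 0.020 = 0.057564.

Unemployment rate after three quarters ≈ 5.76%.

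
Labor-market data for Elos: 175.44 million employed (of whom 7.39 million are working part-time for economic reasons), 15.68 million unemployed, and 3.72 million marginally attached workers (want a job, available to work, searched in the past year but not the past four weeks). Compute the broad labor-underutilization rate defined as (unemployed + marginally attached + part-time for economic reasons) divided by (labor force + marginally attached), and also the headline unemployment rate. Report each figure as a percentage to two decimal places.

Labor force = 175.44 + 15.68 = 191.12 million.
Numerator = 15.68 + 3.72 + 7.39 = 26.79 million.
Denominator = 191.12 + 3.72 = 194.84 million.
Broad rate = 26.79 / 194.84 = 13.75%.
Headline unemployment rate = 15.68 / 191.12 = 8.20%.

Broad underutilization rate ≈ 13.75%; headline unemployment rate ≈ 8.20%.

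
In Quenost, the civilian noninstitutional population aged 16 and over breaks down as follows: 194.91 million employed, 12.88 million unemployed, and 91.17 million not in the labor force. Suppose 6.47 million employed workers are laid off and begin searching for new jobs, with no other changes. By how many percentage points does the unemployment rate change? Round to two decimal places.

Initially, labor force = 194.91 + 12.88 = 207.79 million, so u = 12.88/207.79 = 6.20%.
After the change, employed falls and unemployed rises by 6.47; labor force unchanged → E = 188.44, U = 19.35, labor force = 207.79 million.
New unemployment rate = 19.35 / 207.79 = 9.31%.
Change = 9.31% − 6.20% = +3.11 percentage points.

The unemployment rate changes by +3.11 percentage points.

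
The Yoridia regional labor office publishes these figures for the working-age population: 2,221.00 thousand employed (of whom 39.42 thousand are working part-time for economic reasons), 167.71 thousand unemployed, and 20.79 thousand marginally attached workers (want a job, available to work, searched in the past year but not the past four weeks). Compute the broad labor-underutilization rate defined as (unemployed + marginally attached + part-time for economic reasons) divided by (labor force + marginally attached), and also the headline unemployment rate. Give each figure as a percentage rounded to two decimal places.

Broad underutilization rate ≈ 9.46%; headline unemployment rate ≈ 7.02%.

Labor force = 2,221.00 + 167.71 = 2,388.71 thousand.
Numerator = 167.71 + 20.79 + 39.42 = 227.92 thousand.
Denominator = 2,388.71 + 20.79 = 2,409.50 thousand.
Broad rate = 227.92 / 2,409.50 = 9.46%.
Headline unemployment rate = 167.71 / 2,388.71 = 7.02%.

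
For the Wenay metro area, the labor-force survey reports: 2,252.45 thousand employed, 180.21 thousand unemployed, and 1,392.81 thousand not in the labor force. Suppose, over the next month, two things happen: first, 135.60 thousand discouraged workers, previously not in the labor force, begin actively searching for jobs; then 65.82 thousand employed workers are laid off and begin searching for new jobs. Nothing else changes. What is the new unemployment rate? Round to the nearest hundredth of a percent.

Initially, labor force = 2,252.45 + 180.21 = 2,432.66 thousand, so u = 180.21/2,432.66 = 7.41%.
After the first change, unemployed and labor force both rise by 135.60 → E = 2,252.45, U = 315.81, labor force = 2,568.26 thousand.
After the second change, employed falls and unemployed rises by 65.82; labor force unchanged → E = 2,186.63, U = 381.63, labor force = 2,568.26 thousand.
New unemployment rate = 381.63 / 2,568.26 = 14.86%.

New unemployment rate ≈ 14.86%.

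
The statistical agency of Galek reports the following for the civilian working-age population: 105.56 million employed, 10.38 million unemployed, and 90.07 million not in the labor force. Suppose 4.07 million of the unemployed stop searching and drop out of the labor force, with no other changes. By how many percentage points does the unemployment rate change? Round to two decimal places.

The unemployment rate changes by −3.31 percentage points.

Initially, labor force = 105.56 + 10.38 = 115.94 million, so u = 10.38/115.94 = 8.95%.
After the change, unemployed and labor force both fall by 4.07 → E = 105.56, U = 6.31, labor force = 111.87 million.
New unemployment rate = 6.31 / 111.87 = 5.64%.
Change = 5.64% − 8.95% = −3.31 percentage points.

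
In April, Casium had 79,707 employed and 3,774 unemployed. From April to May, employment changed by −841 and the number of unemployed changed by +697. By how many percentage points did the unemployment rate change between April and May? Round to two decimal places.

April: labor force = 79,707 + 3,774 = 83,481; u = 3,774/83,481 = 4.52%.
May: labor force = 78,866 + 4,471 = 83,337; u = 4,471/83,337 = 5.36%.
Change = 5.36% − 4.52% = +0.84 pp.

The unemployment rate changed by +0.84 percentage points.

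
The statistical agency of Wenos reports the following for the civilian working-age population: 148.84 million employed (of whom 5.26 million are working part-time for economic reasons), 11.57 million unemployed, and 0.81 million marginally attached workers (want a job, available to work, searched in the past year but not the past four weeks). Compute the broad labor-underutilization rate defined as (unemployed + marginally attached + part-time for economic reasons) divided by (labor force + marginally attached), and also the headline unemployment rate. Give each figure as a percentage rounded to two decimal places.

Broad underutilization rate ≈ 10.94%; headline unemployment rate ≈ 7.21%.

Labor force = 148.84 + 11.57 = 160.41 million.
Numerator = 11.57 + 0.81 + 5.26 = 17.64 million.
Denominator = 160.41 + 0.81 = 161.22 million.
Broad rate = 17.64 / 161.22 = 10.94%.
Headline unemployment rate = 11.57 / 160.41 = 7.21%.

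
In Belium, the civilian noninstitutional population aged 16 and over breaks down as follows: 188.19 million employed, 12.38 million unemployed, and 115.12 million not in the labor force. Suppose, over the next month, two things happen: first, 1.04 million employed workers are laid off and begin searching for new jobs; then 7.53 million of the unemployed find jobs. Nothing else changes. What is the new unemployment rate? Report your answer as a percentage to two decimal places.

New unemployment rate ≈ 2.94%.

Initially, labor force = 188.19 + 12.38 = 200.57 million, so u = 12.38/200.57 = 6.17%.
After the first change, employed falls and unemployed rises by 1.04; labor force unchanged → E = 187.15, U = 13.42, labor force = 200.57 million.
After the second change, unemployed falls and employed rises by 7.53; labor force unchanged → E = 194.68, U = 5.89, labor force = 200.57 million.
New unemployment rate = 5.89 / 200.57 = 2.94%.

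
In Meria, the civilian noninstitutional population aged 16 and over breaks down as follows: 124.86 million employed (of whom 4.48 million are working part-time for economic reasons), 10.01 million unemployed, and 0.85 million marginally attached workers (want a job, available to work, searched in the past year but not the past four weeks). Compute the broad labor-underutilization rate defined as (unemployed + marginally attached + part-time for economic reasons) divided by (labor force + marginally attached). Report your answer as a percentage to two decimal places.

Broad underutilization rate ≈ 11.30%.

Labor force = 124.86 + 10.01 = 134.87 million.
Numerator = 10.01 + 0.85 + 4.48 = 15.34 million.
Denominator = 134.87 + 0.85 = 135.72 million.
Broad rate = 15.34 / 135.72 = 11.30%.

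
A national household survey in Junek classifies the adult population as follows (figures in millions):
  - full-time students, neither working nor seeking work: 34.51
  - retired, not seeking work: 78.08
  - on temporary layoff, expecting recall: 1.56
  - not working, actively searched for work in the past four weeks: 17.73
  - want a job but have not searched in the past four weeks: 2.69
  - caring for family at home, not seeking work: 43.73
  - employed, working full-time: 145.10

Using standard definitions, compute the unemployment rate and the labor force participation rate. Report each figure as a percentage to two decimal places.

Unemployment rate ≈ 11.73%; labor force participation rate ≈ 50.83%.

Employed = 145.10 million.
Unemployed = 1.56 + 17.73 = 19.29 million (jobless and actively searching, or on temporary layoff).
Labor force = 145.10 + 19.29 = 164.39 million.
Not in labor force = 34.51 + 78.08 + 2.69 + 43.73 = 159.01 million (those not working and not actively searching are outside the labor force — including those who want a job but have given up searching).
Civilian working-age population = 164.39 + 159.01 = 323.40 million.
Unemployment rate = 19.29 / 164.39 = 11.73%.
Labor force participation rate = 164.39 / 323.40 = 50.83%.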